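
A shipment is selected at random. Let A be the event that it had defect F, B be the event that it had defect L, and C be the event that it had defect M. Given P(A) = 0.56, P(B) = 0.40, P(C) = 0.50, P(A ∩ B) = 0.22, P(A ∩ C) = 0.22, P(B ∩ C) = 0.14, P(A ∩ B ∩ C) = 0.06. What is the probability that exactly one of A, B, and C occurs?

By inclusion–exclusion (exactly-one form):
P(exactly one) = 0.56 + 0.40 + 0.50 − 2·0.22 − 2·0.22 − 2·0.14 + 3·0.06 = 0.48

0.48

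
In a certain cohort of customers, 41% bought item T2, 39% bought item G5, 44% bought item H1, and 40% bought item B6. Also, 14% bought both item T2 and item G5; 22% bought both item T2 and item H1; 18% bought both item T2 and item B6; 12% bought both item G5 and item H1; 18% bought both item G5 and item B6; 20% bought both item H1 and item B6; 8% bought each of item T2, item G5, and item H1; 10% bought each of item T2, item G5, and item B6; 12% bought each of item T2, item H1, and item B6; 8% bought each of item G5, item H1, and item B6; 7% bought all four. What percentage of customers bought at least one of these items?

Inclusion–exclusion gives
P(≥1) = 41 + 39 + 44 + 40 − 14 − 22 − 18 − 12 − 18 − 20 + 8 + 10 + 12 + 8 − 7 = 91%

91%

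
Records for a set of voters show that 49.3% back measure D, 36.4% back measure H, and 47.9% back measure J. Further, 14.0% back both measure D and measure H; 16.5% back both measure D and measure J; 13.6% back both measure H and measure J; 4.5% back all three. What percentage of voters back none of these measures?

By inclusion–exclusion:
P(union) = 49.3 + 36.4 + 47.9 − 14.0 − 16.5 − 13.6 + 4.5 = 94.0%
P(none) = 100% − 94.0% = 6.0%

6.0%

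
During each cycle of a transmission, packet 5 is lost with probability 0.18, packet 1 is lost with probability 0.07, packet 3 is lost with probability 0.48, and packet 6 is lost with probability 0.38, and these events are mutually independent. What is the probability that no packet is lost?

P(none) = (1 − 0.18) × (1 − 0.07) × (1 − 0.48) × (1 − 0.38) = 0.82 × 0.93 × 0.52 × 0.62 = 0.24586224

0.24586224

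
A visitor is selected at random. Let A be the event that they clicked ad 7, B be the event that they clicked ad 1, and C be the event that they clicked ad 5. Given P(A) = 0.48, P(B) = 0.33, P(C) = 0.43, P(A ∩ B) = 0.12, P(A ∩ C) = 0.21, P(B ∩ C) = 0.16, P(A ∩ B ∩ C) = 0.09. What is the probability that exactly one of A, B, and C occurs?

P(exactly one) = 0.48 + 0.33 + 0.43 − 2·0.12 − 2·0.21 − 2·0.16 + 3·0.09 = 0.53

0.53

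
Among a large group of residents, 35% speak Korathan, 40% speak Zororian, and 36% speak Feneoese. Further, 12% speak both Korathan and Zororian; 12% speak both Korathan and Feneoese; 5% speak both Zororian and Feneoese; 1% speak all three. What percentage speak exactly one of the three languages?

56%

By inclusion–exclusion (exactly-one form):
P(exactly one) = 35 + 40 + 36 − 2·12 − 2·12 − 2·5 + 3·1 = 56%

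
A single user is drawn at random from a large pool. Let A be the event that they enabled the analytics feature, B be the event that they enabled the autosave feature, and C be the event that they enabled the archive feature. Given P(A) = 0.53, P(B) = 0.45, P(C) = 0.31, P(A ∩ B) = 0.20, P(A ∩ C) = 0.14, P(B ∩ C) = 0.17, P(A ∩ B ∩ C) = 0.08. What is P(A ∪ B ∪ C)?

By inclusion-exclusion,
P(A ∪ B ∪ C) = 0.53 + 0.45 + 0.31 − 0.20 − 0.14 − 0.17 + 0.08 = 0.86

0.86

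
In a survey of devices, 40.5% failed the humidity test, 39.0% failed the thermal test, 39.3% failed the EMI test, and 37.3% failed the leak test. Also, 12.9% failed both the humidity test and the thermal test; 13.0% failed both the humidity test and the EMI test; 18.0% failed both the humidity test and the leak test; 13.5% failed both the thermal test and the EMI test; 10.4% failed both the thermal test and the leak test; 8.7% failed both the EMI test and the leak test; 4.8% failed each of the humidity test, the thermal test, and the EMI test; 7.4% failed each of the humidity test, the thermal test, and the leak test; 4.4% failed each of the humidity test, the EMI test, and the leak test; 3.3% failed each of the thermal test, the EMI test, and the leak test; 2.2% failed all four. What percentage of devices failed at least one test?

P(at least one) = 40.5 + 39.0 + 39.3 + 37.3 − 12.9 − 13.0 − 18.0 − 13.5 − 10.4 − 8.7 + 4.8 + 7.4 + 4.4 + 3.3 − 2.2 = 97.3%

97.3%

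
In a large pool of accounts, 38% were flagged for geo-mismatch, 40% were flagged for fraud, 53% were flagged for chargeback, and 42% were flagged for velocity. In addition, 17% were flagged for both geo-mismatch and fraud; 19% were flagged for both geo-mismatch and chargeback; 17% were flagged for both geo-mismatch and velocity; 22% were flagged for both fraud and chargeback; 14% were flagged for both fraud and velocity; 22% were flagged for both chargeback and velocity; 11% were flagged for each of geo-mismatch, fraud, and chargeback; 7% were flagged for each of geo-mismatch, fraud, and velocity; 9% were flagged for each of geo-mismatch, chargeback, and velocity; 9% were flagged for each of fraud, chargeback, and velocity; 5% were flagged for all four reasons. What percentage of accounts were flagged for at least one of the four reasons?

93%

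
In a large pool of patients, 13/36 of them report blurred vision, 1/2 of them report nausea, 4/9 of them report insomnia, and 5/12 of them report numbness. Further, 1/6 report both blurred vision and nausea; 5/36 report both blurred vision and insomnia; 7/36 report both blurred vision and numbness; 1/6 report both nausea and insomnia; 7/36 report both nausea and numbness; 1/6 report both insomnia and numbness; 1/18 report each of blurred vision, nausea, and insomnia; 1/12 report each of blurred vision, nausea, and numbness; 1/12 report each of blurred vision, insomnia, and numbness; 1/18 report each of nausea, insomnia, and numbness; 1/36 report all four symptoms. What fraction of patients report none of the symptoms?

P(at least one) = 13/36 + 1/2 + 4/9 + 5/12 − 1/6 − 5/36 − 7/36 − 1/6 − 7/36 − 1/6 + 1/18 + 1/12 + 1/12 + 1/18 − 1/36 = 17/18
P(none) = 1 − 17/18 = 1/18

1/18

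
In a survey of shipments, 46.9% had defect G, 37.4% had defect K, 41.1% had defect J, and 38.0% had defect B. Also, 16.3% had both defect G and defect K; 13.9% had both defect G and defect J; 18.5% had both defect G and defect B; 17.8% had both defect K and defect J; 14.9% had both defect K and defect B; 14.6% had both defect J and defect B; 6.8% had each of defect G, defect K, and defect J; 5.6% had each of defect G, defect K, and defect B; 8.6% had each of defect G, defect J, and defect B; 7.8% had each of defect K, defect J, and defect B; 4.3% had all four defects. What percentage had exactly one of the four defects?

40.6%

Using the inclusion–exclusion count for exactly one event:
P(exactly one) = 46.9 + 37.4 + 41.1 + 38.0 − 2·16.3 − 2·13.9 − 2·18.5 − 2·17.8 − 2·14.9 − 2·14.6 + 3·6.8 + 3·5.6 + 3·8.6 + 3·7.8 − 4·4.3 = 40.6%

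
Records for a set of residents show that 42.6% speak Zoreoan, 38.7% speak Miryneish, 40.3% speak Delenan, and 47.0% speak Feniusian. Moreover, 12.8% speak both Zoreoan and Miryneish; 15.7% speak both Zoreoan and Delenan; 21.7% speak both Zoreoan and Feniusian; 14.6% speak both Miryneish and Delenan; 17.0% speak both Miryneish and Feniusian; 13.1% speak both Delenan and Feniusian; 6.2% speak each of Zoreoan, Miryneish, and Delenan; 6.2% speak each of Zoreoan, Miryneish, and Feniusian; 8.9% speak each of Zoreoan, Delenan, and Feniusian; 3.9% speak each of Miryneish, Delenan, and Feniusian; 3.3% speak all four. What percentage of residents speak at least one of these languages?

Using inclusion–exclusion:
P(union) = 42.6 + 38.7 + 40.3 + 47.0 − 12.8 − 15.7 − 21.7 − 14.6 − 17.0 − 13.1 + 6.2 + 6.2 + 8.9 + 3.9 − 3.3 = 95.6%

95.6%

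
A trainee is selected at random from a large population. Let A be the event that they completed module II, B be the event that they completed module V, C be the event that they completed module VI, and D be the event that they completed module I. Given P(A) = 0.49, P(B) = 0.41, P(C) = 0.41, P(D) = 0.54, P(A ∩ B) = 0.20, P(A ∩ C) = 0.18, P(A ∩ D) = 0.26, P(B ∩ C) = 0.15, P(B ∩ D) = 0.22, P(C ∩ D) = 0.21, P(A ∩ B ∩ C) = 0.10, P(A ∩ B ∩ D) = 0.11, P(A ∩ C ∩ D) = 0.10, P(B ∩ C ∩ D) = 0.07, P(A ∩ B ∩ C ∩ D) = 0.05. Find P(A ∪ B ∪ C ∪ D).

Apply inclusion-exclusion:
P(A ∪ B ∪ C ∪ D) = 0.49 + 0.41 + 0.41 + 0.54 − 0.20 − 0.18 − 0.26 − 0.15 − 0.22 − 0.21 + 0.10 + 0.11 + 0.10 + 0.07 − 0.05 = 0.96

0.96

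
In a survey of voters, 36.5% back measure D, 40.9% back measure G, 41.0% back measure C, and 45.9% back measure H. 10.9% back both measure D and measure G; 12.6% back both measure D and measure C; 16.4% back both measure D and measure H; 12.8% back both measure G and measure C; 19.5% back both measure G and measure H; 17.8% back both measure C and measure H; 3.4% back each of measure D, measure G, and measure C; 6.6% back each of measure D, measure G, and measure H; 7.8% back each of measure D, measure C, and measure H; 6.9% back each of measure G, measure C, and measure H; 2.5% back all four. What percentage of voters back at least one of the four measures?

96.5%

P(union) = 36.5 + 40.9 + 41.0 + 45.9 − 10.9 − 12.6 − 16.4 − 12.8 − 19.5 − 17.8 + 3.4 + 6.6 + 7.8 + 6.9 − 2.5 = 96.5%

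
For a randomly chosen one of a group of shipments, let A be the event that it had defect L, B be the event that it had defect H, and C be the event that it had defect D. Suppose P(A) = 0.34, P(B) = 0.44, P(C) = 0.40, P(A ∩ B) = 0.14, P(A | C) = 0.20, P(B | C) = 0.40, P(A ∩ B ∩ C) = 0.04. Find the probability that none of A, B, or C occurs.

P(A ∩ C) = P(C)·P(A|C) = 0.40 × 0.20 = 0.08
P(B ∩ C) = P(C)·P(B|C) = 0.40 × 0.40 = 0.16
Apply inclusion-exclusion:
P(A ∪ B ∪ C) = 0.34 + 0.44 + 0.40 − 0.14 − 0.08 − 0.16 + 0.04 = 0.84
P(none) = 1 − 0.84 = 0.16

0.16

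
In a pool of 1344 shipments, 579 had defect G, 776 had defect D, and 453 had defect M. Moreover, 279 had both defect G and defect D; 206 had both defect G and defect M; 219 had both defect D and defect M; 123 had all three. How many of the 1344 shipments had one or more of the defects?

1227

By inclusion–exclusion:
|union| = 579 + 776 + 453 − 279 − 206 − 219 + 123 = 1227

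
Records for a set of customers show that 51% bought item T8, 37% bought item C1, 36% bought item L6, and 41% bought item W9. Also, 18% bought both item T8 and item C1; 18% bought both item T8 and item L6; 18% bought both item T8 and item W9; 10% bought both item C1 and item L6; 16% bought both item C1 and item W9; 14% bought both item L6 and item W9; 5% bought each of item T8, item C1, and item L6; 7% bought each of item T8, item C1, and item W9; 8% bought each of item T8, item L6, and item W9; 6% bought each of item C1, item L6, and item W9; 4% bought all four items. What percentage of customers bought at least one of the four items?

93%

P(at least one) = 51 + 37 + 36 + 41 − 18 − 18 − 18 − 10 − 16 − 14 + 5 + 7 + 8 + 6 − 4 = 93%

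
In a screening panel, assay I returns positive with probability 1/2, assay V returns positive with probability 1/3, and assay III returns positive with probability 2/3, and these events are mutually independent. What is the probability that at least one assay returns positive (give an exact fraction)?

8/9

P(none) = (1 − 1/2) × (1 − 1/3) × (1 − 2/3) = 1/2 × 2/3 × 1/3 = 1/9
P(at least one) = 1 − 1/9 = 8/9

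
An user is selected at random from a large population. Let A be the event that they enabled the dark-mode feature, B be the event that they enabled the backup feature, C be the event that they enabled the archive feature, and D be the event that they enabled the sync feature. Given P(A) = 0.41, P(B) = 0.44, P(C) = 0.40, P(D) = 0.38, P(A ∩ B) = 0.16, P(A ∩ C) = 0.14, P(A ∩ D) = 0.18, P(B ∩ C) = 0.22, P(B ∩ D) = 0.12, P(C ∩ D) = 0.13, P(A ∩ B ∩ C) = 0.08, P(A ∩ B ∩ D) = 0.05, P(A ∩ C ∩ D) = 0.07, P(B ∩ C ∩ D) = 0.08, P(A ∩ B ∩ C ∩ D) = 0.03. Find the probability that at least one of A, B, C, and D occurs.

By inclusion-exclusion,
P(A ∪ B ∪ C ∪ D) = 0.41 + 0.44 + 0.40 + 0.38 − 0.16 − 0.14 − 0.18 − 0.22 − 0.12 − 0.13 + 0.08 + 0.05 + 0.07 + 0.08 − 0.03 = 0.93

0.93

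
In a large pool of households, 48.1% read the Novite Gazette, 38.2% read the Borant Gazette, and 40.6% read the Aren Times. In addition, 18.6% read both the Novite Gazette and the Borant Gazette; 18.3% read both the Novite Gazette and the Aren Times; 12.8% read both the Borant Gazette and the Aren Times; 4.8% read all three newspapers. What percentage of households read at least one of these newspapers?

82.0%

Inclusion–exclusion gives
P(union) = 48.1 + 38.2 + 40.6 − 18.6 − 18.3 − 12.8 + 4.8 = 82.0%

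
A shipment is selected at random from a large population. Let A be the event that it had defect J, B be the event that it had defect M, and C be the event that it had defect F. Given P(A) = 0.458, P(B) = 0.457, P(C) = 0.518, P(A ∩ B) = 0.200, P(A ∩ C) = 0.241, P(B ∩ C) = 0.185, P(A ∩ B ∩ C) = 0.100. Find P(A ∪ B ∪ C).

0.907

By inclusion–exclusion:
P(A ∪ B ∪ C) = 0.458 + 0.457 + 0.518 − 0.200 − 0.241 − 0.185 + 0.100 = 0.907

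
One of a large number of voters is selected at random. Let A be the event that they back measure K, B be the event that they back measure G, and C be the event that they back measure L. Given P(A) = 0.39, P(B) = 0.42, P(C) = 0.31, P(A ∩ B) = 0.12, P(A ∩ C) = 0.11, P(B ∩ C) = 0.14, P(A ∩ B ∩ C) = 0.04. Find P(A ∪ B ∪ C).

0.79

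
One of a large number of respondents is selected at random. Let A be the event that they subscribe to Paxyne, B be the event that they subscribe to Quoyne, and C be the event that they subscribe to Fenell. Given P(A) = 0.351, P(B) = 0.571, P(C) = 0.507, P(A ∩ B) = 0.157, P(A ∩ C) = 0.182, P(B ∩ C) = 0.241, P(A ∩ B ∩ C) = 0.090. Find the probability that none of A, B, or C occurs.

0.061

P(A ∪ B ∪ C) = 0.351 + 0.571 + 0.507 − 0.157 − 0.182 − 0.241 + 0.090 = 0.939
P(none) = 1 − 0.939 = 0.061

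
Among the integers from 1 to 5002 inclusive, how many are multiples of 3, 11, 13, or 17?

Using inclusion–exclusion:
⌊5002/3⌋ + ⌊5002/11⌋ + ⌊5002/13⌋ + ⌊5002/17⌋ − ⌊5002/33⌋ − ⌊5002/39⌋ − ⌊5002/51⌋ − ⌊5002/143⌋ − ⌊5002/187⌋ − ⌊5002/221⌋ + ⌊5002/429⌋ + ⌊5002/561⌋ + ⌊5002/663⌋ + ⌊5002/2431⌋ − ⌊5002/7293⌋ = 1667 + 454 + 384 + 294 − 151 − 128 − 98 − 34 − 26 − 22 + 11 + 8 + 7 + 2 − 0 = 2368

2368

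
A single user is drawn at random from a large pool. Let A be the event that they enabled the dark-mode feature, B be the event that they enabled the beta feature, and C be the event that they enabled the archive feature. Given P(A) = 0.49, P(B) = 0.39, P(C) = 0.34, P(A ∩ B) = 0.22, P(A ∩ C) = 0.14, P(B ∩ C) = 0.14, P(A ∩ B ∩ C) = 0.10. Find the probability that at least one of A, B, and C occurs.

0.82

By inclusion–exclusion:
P(A ∪ B ∪ C) = 0.49 + 0.39 + 0.34 − 0.22 − 0.14 − 0.14 + 0.10 = 0.82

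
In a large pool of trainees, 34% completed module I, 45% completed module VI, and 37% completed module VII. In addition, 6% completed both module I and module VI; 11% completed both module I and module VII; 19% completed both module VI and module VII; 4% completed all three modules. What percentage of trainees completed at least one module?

84%

P(union) = 34 + 45 + 37 − 6 − 11 − 19 + 4 = 84%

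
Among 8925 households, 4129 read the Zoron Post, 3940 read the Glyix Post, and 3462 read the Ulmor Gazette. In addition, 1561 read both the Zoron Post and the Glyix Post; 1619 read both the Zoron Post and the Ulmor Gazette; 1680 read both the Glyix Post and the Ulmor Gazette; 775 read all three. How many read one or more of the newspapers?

7446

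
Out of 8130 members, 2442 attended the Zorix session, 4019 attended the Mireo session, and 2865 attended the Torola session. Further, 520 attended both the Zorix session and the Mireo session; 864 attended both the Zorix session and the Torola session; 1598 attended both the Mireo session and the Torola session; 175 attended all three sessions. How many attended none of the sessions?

|union| = 2442 + 4019 + 2865 − 520 − 864 − 1598 + 175 = 6519
None: 8130 − 6519 = 1611

1611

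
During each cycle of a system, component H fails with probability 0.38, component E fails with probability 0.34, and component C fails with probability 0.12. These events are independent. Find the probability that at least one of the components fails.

P(none) = (1 − 0.38) × (1 − 0.34) × (1 − 0.12) = 0.62 × 0.66 × 0.88 = 0.360096
P(at least one) = 1 − 0.360096 = 0.639904

0.639904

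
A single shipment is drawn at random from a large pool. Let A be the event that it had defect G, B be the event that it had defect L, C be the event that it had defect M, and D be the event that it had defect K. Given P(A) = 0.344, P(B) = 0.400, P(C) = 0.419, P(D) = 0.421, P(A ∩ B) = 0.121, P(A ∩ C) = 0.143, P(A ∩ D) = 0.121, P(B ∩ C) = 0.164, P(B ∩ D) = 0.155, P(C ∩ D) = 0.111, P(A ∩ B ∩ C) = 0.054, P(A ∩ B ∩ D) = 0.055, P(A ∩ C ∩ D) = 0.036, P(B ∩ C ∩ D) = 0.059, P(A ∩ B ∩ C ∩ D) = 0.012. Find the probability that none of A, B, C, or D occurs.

0.039

By inclusion-exclusion,
P(A ∪ B ∪ C ∪ D) = 0.344 + 0.400 + 0.419 + 0.421 − 0.121 − 0.143 − 0.121 − 0.164 − 0.155 − 0.111 + 0.054 + 0.055 + 0.036 + 0.059 − 0.012 = 0.961
P(none) = 1 − 0.961 = 0.039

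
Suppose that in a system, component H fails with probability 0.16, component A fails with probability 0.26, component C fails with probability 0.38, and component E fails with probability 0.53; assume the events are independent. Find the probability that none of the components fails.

P(none) = (1 − 0.16) × (1 − 0.26) × (1 − 0.38) × (1 − 0.53) = 0.84 × 0.74 × 0.62 × 0.47 = 0.18113424

0.18113424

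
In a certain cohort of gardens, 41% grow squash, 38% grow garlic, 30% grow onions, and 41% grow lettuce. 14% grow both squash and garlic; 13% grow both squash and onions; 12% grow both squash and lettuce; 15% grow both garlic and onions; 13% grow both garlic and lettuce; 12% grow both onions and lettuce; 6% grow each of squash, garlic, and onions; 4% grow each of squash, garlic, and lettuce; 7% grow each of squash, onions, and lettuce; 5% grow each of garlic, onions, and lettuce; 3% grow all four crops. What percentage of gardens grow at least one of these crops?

90%

P(union) = 41 + 38 + 30 + 41 − 14 − 13 − 12 − 15 − 13 − 12 + 6 + 4 + 7 + 5 − 3 = 90%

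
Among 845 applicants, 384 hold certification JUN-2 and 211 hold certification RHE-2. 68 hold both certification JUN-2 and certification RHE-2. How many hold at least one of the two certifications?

|at least one| = 384 + 211 − 68 = 527

527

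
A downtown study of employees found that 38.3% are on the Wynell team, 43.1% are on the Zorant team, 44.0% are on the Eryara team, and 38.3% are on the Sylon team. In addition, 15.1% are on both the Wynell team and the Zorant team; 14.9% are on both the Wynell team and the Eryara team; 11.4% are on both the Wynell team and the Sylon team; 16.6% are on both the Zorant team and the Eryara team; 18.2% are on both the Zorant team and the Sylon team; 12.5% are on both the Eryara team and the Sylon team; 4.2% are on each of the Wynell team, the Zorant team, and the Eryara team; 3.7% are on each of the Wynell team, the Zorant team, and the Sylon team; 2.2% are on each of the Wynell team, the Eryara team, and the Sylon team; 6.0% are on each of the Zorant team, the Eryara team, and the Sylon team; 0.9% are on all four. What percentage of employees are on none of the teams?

9.8%

P(at least one) = 38.3 + 43.1 + 44.0 + 38.3 − 15.1 − 14.9 − 11.4 − 16.6 − 18.2 − 12.5 + 4.2 + 3.7 + 2.2 + 6.0 − 0.9 = 90.2%
P(none) = 100% − 90.2% = 9.8%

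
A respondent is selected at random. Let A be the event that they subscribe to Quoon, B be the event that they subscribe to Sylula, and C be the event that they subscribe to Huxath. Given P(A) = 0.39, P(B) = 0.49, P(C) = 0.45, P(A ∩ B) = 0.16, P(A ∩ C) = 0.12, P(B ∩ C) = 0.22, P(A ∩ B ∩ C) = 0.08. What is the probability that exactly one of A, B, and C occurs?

0.57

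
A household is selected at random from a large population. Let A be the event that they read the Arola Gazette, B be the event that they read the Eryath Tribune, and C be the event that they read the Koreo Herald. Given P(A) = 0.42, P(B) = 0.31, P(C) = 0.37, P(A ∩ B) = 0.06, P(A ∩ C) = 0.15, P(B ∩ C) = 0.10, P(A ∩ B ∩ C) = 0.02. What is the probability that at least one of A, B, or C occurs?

0.81

Using inclusion–exclusion:
P(A ∪ B ∪ C) = 0.42 + 0.31 + 0.37 − 0.06 − 0.15 − 0.10 + 0.02 = 0.81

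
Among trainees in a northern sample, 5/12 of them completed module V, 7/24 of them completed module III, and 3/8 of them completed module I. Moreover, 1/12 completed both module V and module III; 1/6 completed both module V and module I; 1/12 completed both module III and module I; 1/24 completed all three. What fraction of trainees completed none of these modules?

5/24

P(≥1) = 5/12 + 7/24 + 3/8 − 1/12 − 1/6 − 1/12 + 1/24 = 19/24
P(none) = 1 − 19/24 = 5/24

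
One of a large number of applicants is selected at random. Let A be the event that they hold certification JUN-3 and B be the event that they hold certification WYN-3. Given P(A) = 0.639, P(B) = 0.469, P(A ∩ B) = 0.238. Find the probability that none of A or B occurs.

P(A ∪ B) = 0.639 + 0.469 − 0.238 = 0.870
P(none) = 1 − 0.870 = 0.130

0.130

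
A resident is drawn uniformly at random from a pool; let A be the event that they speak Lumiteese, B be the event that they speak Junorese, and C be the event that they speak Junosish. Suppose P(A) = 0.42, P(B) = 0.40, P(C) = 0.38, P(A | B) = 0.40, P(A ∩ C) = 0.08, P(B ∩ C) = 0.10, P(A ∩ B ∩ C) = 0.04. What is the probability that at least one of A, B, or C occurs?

P(A ∩ B) = P(B)·P(A|B) = 0.40 × 0.40 = 0.16
By inclusion-exclusion,
P(A ∪ B ∪ C) = 0.42 + 0.40 + 0.38 − 0.16 − 0.08 − 0.10 + 0.04 = 0.90

0.90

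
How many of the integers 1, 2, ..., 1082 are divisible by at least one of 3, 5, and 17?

538

floor(1082/3) + floor(1082/5) + floor(1082/17) − floor(1082/15) − floor(1082/51) − floor(1082/85) + floor(1082/255) = 360 + 216 + 63 − 72 − 21 − 12 + 4 = 538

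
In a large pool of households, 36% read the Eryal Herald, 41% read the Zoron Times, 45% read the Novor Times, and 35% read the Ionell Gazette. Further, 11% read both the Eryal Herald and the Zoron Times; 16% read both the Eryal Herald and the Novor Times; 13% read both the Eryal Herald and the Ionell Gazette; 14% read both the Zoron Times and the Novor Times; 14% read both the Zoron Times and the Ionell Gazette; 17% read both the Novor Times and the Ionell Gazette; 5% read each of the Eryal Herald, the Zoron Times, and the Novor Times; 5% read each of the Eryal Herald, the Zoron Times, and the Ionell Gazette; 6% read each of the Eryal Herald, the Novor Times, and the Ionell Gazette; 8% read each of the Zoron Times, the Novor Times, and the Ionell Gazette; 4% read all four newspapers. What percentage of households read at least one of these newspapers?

92%

P(union) = 36 + 41 + 45 + 35 − 11 − 16 − 13 − 14 − 14 − 17 + 5 + 5 + 6 + 8 − 4 = 92%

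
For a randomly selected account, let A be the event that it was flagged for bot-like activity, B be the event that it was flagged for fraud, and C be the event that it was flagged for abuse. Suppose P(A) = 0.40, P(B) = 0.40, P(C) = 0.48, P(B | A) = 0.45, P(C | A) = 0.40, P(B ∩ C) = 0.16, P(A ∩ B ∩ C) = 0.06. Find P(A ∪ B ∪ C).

0.84

P(A ∩ B) = P(A)·P(B|A) = 0.40 × 0.45 = 0.18
P(A ∩ C) = P(A)·P(C|A) = 0.40 × 0.40 = 0.16
By inclusion–exclusion:
P(A ∪ B ∪ C) = 0.40 + 0.40 + 0.48 − 0.18 − 0.16 − 0.16 + 0.06 = 0.84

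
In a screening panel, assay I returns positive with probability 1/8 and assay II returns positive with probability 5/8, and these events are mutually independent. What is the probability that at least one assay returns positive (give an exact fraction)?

43/64

P(none) = (1 − 1/8) × (1 − 5/8) = 7/8 × 3/8 = 21/64
P(at least one) = 1 − 21/64 = 43/64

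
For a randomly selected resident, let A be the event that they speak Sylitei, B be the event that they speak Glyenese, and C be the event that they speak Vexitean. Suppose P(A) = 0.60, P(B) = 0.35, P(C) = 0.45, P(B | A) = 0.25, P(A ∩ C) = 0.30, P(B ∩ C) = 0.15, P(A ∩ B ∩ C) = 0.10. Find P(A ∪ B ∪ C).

0.90

P(A ∩ B) = P(A)·P(B|A) = 0.60 × 0.25 = 0.15
Inclusion–exclusion gives
P(A ∪ B ∪ C) = 0.60 + 0.35 + 0.45 − 0.15 − 0.30 − 0.15 + 0.10 = 0.90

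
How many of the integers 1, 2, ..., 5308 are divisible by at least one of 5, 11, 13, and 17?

floor(5308/5) + floor(5308/11) + floor(5308/13) + floor(5308/17) − floor(5308/55) − floor(5308/65) − floor(5308/85) − floor(5308/143) − floor(5308/187) − floor(5308/221) + floor(5308/715) + floor(5308/935) + floor(5308/1105) + floor(5308/2431) − floor(5308/12155) = 1061 + 482 + 408 + 312 − 96 − 81 − 62 − 37 − 28 − 24 + 7 + 5 + 4 + 2 − 0 = 1953

1953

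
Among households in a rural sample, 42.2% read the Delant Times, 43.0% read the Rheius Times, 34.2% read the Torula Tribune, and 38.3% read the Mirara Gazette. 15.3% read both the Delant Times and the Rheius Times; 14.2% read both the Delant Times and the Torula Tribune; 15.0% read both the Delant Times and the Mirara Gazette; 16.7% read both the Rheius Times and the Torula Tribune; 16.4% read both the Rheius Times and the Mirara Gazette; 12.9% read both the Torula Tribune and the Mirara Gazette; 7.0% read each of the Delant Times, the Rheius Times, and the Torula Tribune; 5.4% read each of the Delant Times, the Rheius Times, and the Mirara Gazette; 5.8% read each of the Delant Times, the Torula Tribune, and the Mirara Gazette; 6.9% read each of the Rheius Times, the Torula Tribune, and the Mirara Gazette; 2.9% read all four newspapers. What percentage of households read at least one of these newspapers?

89.4%

Apply inclusion-exclusion:
P(at least one) = 42.2 + 43.0 + 34.2 + 38.3 − 15.3 − 14.2 − 15.0 − 16.7 − 16.4 − 12.9 + 7.0 + 5.4 + 5.8 + 6.9 − 2.9 = 89.4%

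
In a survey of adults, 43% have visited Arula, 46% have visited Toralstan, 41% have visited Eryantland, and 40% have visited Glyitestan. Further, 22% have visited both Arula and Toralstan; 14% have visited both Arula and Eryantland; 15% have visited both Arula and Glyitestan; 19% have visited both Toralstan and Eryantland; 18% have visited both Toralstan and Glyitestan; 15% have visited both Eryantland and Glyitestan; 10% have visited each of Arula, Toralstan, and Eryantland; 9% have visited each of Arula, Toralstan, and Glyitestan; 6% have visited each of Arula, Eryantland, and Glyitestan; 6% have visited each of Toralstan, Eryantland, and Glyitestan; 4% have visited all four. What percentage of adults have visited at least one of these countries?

94%

Using inclusion–exclusion:
P(at least one) = 43 + 46 + 41 + 40 − 22 − 14 − 15 − 19 − 18 − 15 + 10 + 9 + 6 + 6 − 4 = 94%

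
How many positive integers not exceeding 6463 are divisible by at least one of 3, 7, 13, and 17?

By inclusion-exclusion,
floor(6463/3) + floor(6463/7) + floor(6463/13) + floor(6463/17) − floor(6463/21) − floor(6463/39) − floor(6463/51) − floor(6463/91) − floor(6463/119) − floor(6463/221) + floor(6463/273) + floor(6463/357) + floor(6463/663) + floor(6463/1547) − floor(6463/4641) = 2154 + 923 + 497 + 380 − 307 − 165 − 126 − 71 − 54 − 29 + 23 + 18 + 9 + 4 − 1 = 3255

3255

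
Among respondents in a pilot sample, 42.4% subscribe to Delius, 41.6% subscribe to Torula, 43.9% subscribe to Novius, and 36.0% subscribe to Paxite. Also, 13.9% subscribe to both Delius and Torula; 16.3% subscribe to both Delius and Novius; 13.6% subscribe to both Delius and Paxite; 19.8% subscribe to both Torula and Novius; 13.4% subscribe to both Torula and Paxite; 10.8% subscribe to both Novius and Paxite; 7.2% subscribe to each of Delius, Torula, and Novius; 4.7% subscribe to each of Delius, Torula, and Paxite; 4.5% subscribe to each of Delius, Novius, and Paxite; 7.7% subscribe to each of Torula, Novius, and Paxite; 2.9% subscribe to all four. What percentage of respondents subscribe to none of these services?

By inclusion–exclusion:
P(at least one) = 42.4 + 41.6 + 43.9 + 36.0 − 13.9 − 16.3 − 13.6 − 19.8 − 13.4 − 10.8 + 7.2 + 4.7 + 4.5 + 7.7 − 2.9 = 97.3%
P(none) = 100% − 97.3% = 2.7%

2.7%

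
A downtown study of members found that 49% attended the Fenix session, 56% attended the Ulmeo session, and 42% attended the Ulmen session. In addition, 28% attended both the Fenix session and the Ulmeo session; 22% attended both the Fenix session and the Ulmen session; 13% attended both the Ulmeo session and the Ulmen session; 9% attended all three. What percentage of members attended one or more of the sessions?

P(≥1) = 49 + 56 + 42 − 28 − 22 − 13 + 9 = 93%

93%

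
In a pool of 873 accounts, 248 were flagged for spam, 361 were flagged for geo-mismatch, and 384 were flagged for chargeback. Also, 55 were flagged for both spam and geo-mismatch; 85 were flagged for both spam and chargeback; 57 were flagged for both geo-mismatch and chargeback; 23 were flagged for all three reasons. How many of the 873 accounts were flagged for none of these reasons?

54

By inclusion-exclusion,
|union| = 248 + 361 + 384 − 55 − 85 − 57 + 23 = 819
None: 873 − 819 = 54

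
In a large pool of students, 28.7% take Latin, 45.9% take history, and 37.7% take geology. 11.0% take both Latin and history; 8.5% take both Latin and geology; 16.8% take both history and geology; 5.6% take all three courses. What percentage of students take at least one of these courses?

Apply inclusion-exclusion:
P(at least one) = 28.7 + 45.9 + 37.7 − 11.0 − 8.5 − 16.8 + 5.6 = 81.6%

81.6%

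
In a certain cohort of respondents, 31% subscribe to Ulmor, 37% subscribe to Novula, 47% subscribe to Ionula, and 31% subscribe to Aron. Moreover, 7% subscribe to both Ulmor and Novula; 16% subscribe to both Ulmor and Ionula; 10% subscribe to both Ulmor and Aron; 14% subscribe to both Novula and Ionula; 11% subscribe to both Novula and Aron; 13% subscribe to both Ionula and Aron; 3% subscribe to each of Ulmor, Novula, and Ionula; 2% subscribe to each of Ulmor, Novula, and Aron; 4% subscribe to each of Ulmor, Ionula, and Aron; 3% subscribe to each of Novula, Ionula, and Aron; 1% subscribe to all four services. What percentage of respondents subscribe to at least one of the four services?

86%

P(≥1) = 31 + 37 + 47 + 31 − 7 − 16 − 10 − 14 − 11 − 13 + 3 + 2 + 4 + 3 − 1 = 86%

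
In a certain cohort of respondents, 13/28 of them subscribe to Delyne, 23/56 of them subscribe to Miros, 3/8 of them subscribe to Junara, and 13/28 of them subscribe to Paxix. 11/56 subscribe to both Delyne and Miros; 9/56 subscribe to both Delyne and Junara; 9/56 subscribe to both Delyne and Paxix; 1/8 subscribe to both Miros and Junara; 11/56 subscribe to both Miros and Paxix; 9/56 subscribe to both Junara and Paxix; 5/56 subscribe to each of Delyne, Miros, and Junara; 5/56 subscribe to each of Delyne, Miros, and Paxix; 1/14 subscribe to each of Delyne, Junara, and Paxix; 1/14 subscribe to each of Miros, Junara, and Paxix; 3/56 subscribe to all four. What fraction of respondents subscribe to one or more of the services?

55/56

P(at least one) = 13/28 + 23/56 + 3/8 + 13/28 − 11/56 − 9/56 − 9/56 − 1/8 − 11/56 − 9/56 + 5/56 + 5/56 + 1/14 + 1/14 − 3/56 = 55/56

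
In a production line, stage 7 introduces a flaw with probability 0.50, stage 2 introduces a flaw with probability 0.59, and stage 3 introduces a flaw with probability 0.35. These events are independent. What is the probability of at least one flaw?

P(none) = (1 − 0.50) × (1 − 0.59) × (1 − 0.35) = 0.50 × 0.41 × 0.65 = 0.13325
P(at least one) = 1 − 0.13325 = 0.86675

0.86675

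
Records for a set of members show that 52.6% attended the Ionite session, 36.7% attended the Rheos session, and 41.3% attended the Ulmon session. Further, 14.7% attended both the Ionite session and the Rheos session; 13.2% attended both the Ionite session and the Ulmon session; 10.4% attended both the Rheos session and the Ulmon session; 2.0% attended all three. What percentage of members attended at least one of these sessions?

P(≥1) = 52.6 + 36.7 + 41.3 − 14.7 − 13.2 − 10.4 + 2.0 = 94.3%

94.3%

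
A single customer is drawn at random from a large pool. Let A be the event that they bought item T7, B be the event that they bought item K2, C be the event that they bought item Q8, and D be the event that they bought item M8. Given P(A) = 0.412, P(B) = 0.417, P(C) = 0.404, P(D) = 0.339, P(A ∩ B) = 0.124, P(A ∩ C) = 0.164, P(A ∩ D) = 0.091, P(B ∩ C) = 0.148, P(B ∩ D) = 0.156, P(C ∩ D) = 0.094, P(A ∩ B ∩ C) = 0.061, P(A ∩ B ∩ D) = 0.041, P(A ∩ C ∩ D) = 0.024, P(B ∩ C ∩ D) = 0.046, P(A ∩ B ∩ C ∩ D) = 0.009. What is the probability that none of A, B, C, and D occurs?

0.042

By inclusion-exclusion,
P(A ∪ B ∪ C ∪ D) = 0.412 + 0.417 + 0.404 + 0.339 − 0.124 − 0.164 − 0.091 − 0.148 − 0.156 − 0.094 + 0.061 + 0.041 + 0.024 + 0.046 − 0.009 = 0.958
P(none) = 1 − 0.958 = 0.042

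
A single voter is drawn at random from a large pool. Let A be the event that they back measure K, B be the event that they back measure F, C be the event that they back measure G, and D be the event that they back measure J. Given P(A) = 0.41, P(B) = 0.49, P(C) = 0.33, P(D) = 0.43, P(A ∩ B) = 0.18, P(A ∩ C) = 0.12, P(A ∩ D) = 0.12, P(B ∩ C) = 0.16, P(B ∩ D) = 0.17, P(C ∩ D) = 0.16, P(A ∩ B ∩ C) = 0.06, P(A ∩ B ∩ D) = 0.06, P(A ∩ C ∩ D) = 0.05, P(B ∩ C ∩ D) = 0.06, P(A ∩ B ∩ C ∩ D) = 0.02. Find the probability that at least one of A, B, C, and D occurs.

0.96

By inclusion–exclusion:
P(A ∪ B ∪ C ∪ D) = 0.41 + 0.49 + 0.33 + 0.43 − 0.18 − 0.12 − 0.12 − 0.16 − 0.17 − 0.16 + 0.06 + 0.06 + 0.05 + 0.06 − 0.02 = 0.96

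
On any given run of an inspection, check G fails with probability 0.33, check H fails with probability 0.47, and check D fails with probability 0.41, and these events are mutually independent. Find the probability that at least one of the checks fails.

P(none) = (1 − 0.33) × (1 − 0.47) × (1 − 0.41) = 0.67 × 0.53 × 0.59 = 0.209509
P(at least one) = 1 − 0.209509 = 0.790491

0.790491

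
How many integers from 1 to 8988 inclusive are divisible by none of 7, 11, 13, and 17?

⌊8988/7⌋ + ⌊8988/11⌋ + ⌊8988/13⌋ + ⌊8988/17⌋ − ⌊8988/77⌋ − ⌊8988/91⌋ − ⌊8988/119⌋ − ⌊8988/143⌋ − ⌊8988/187⌋ − ⌊8988/221⌋ + ⌊8988/1001⌋ + ⌊8988/1309⌋ + ⌊8988/1547⌋ + ⌊8988/2431⌋ − ⌊8988/17017⌋ = 1284 + 817 + 691 + 528 − 116 − 98 − 75 − 62 − 48 − 40 + 8 + 6 + 5 + 3 − 0 = 2903
8988 − 2903 = 6085

6085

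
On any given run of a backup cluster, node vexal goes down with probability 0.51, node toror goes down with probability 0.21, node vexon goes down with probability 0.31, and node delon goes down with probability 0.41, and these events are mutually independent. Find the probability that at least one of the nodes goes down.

0.84241159

Since the events are independent, P(none) is the product of the individual non-occurrence probabilities.
P(none) = (1 − 0.51) × (1 − 0.21) × (1 − 0.31) × (1 − 0.41) = 0.49 × 0.79 × 0.69 × 0.59 = 0.15758841
P(at least one) = 1 − 0.15758841 = 0.84241159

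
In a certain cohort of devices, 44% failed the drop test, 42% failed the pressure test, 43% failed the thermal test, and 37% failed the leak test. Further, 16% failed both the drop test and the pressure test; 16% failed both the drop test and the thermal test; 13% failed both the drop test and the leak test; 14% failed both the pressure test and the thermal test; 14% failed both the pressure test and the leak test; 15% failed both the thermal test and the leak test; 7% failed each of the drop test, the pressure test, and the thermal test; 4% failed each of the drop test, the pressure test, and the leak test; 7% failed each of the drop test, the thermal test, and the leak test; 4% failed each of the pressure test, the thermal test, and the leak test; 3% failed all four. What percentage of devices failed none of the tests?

Inclusion–exclusion gives
P(at least one) = 44 + 42 + 43 + 37 − 16 − 16 − 13 − 14 − 14 − 15 + 7 + 4 + 7 + 4 − 3 = 97%
P(none) = 100% − 97% = 3%

3%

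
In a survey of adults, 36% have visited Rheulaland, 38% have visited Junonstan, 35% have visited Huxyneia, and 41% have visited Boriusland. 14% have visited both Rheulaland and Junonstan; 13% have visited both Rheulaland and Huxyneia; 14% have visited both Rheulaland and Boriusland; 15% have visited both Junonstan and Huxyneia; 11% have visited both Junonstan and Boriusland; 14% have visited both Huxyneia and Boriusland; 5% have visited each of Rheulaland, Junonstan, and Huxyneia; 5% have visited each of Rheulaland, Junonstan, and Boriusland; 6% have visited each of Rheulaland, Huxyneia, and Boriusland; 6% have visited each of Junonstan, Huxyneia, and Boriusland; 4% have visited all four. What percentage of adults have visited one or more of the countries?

P(≥1) = 36 + 38 + 35 + 41 − 14 − 13 − 14 − 15 − 11 − 14 + 5 + 5 + 6 + 6 − 4 = 87%

87%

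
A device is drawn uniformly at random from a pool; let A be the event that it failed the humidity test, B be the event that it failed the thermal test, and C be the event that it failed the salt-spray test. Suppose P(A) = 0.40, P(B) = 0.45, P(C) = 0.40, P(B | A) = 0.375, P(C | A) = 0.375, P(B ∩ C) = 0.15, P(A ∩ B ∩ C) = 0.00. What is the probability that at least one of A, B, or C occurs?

0.80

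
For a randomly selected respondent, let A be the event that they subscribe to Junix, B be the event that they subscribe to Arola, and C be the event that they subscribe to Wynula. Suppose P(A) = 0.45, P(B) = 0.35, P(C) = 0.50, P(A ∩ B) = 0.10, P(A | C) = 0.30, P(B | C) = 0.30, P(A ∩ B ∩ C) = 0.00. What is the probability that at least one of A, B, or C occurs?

P(A ∩ C) = P(C)·P(A|C) = 0.50 × 0.30 = 0.15
P(B ∩ C) = P(C)·P(B|C) = 0.50 × 0.30 = 0.15
P(A ∪ B ∪ C) = 0.45 + 0.35 + 0.50 − 0.10 − 0.15 − 0.15 + 0.00 = 0.90

0.90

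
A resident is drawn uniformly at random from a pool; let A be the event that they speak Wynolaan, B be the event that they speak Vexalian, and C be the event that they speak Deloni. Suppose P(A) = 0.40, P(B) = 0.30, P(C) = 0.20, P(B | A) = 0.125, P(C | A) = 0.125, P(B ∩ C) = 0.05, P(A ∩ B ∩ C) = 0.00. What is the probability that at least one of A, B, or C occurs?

P(A ∩ B) = P(A)·P(B|A) = 0.40 × 0.125 = 0.05
P(A ∩ C) = P(A)·P(C|A) = 0.40 × 0.125 = 0.05
By inclusion–exclusion:
P(A ∪ B ∪ C) = 0.40 + 0.30 + 0.20 − 0.05 − 0.05 − 0.05 + 0.00 = 0.75

0.75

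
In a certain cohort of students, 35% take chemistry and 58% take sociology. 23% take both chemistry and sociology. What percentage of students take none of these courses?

30%

Inclusion–exclusion gives
P(≥1) = 35 + 58 − 23 = 70%
P(none) = 100% − 70% = 30%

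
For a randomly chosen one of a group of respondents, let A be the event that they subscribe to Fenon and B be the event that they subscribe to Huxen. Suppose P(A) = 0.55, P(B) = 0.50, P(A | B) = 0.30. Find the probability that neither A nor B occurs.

P(A ∩ B) = P(B)·P(A|B) = 0.50 × 0.30 = 0.15
By inclusion-exclusion,
P(A ∪ B) = 0.55 + 0.50 − 0.15 = 0.90
P(none) = 1 − 0.90 = 0.10

0.10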